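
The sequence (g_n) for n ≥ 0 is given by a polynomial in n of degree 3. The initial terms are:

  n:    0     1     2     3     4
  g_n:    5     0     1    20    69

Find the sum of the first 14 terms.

13811

1st diffs: -5, 1, 19, 49.
2nd diffs: 6, 18, 30.
3rd diffs: 12, 12 (constant).
So g_n = 2n^3 - 3n^2 - 4n + 5.
Continuing: …, 160, 305, 516, 805, …, g_{13} = 3840.
Summing n = 0..13 (14 terms) gives 13811.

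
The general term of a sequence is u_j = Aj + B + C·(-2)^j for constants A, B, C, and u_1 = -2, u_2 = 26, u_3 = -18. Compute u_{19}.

-2097074

The three given values yield: A + B - 2C = -2; 2A + B + 4C = 26; 3A + B - 8C = -18.
Subtracting the first from the second: A + 6C = 28.
Subtracting the second from the third: A - 12C = -44.
Solving: C = 4, A = 4, then B = 2.
So u_j = 4·j + 2 + 4·(-2)^j; at j=19 this is -2097074.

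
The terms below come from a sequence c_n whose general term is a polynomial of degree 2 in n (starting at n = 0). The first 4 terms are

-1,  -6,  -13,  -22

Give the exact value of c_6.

1st diffs: -5, -7, -9.
2nd diffs: -2, -2 (constant).
Newton forward-difference form: c_n = -1 + (-5)·C(n,1) + (-2)·C(n,2).
At n = 6: n = 6, so c_6 = -1 - 30 - 30 = -61.

-61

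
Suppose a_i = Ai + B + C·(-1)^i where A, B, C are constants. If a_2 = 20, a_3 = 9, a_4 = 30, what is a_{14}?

80

At i = 2, 3, 4: 2A + B + C = 20; 3A + B - C = 9; 4A + B + C = 30.
Subtracting the first from the second: A - 2C = -11.
Subtracting the second from the third: A + 2C = 21.
Solving: C = 8, A = 5, then B = 2.
Hence a_{14} = 5·14 + 2 + 8·1 = 80.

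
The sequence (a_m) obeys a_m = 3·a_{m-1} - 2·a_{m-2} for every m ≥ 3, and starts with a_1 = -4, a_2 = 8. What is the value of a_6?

368

Applying the relation repeatedly:
a_3 = 32  a_4 = 80  a_5 = 176  a_6 = 368.
(Characteristic roots are 2 and 1.)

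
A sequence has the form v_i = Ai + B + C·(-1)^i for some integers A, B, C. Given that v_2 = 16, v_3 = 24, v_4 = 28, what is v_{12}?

Plug in i = 2, 3, 4: 2A + B + C = 16; 3A + B - C = 24; 4A + B + C = 28.
Subtracting the first from the second: A - 2C = 8.
Subtracting the second from the third: A + 2C = 4.
Solving: C = -1, A = 6, then B = 5.
Therefore v_{12} = 72 + 5 + (-1)·1 = 76.

76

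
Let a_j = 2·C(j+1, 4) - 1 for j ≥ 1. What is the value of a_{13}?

2001

C(14, 4) = 1001, so a_{13} = 2001.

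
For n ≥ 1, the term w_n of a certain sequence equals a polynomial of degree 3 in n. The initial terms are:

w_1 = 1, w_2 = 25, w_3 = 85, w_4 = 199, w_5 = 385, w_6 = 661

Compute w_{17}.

1st diffs: 24, 60, 114, 186, 276.
2nd diffs: 36, 54, 72, 90.
3rd diffs: 18, 18, 18 (constant).
So w_n = 3n^3 + 3n - 5.
Evaluating at n = 17 gives w_{17} = 14785.

14785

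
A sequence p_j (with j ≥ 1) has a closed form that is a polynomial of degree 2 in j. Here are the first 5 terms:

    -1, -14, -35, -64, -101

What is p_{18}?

1st diffs: -13, -21, -29, -37.
2nd diffs: -8, -8, -8 (constant).
Newton forward-difference form: p_j = -1 + (-13)·C(j-1,1) + (-8)·C(j-1,2).
At j = 18: j-1 = 17, so p_{18} = -1 - 221 - 1088 = -1310.

-1310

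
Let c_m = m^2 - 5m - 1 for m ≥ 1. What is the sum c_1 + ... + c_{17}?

1003

Over m = 1..17: Σm = 153, Σm² = 1785.
Total = (1)·1785 + (-5)·153 + (-1)·17 = 1003.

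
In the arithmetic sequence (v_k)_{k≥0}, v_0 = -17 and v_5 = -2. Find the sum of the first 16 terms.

88

Common difference d = (-2 - (-17)) / (5 - 0) = 3.
v_k = -17 + (k - 0)·3.
v_{15} = 28; S = 16·(-17 + 28)/2 = 88.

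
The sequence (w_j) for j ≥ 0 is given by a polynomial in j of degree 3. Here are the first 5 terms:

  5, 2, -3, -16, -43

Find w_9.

-598

1st diffs: -3, -5, -13, -27.
2nd diffs: -2, -8, -14.
3rd diffs: -6, -6 (constant).
Newton forward-difference form: w_j = 5 + (-3)·C(j,1) + (-2)·C(j,2) + (-6)·C(j,3).
At j = 9: j = 9, so w_9 = 5 - 27 - 72 - 504 = -598.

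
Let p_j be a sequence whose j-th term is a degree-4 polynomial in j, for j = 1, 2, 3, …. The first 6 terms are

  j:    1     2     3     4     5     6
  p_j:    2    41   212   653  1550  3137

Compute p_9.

15098

1st diffs: 39, 171, 441, 897, 1587.
2nd diffs: 132, 270, 456, 690.
3rd diffs: 138, 186, 234.
4th diffs: 48, 48 (constant).
Newton forward-difference form: p_j = 2 + 39·C(j-1,1) + 132·C(j-1,2) + 138·C(j-1,3) + 48·C(j-1,4).
At j = 9: j-1 = 8, so p_9 = 2 + 312 + 3696 + 7728 + 3360 = 15098.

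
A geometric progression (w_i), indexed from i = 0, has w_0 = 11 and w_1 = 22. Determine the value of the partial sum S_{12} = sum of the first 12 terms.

Common ratio r = 2.
w_i = 11·2^(i-0).
S = 11·(2^12 - 1)/(2 - 1) = 11·(4096 - 1)/(1) = 45045.

45045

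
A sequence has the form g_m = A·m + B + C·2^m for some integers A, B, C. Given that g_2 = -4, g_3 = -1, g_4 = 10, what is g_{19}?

1048479

At m = 2, 3, 4: 2A + B + 4C = -4; 3A + B + 8C = -1; 4A + B + 16C = 10.
Subtracting the first from the second: A + 4C = 3.
Subtracting the second from the third: A + 8C = 11.
Solving: C = 2, A = -5, then B = -2.
Hence g_{19} = -5·19 + (-2) + 2·524288 = 1048479.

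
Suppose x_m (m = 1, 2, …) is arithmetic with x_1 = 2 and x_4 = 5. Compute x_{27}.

Common difference d = (5 - 2) / (4 - 1) = 1.
x_m = 2 + (m - 1)·1.
x_{27} = 2 + 26·1 = 28.

28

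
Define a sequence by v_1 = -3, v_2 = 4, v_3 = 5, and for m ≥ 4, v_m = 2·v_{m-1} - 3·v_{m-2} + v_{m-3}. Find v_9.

82

Compute successive terms:
v_4 = -5, v_5 = -21, v_6 = -22, v_7 = 14, v_8 = 73, v_9 = 82.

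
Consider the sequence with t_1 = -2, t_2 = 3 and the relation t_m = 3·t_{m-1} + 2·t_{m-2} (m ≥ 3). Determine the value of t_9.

11785

Iterate the recurrence:
t_3 = 5; t_4 = 21; t_5 = 73; t_6 = 261; t_7 = 929; t_8 = 3309; t_9 = 11785.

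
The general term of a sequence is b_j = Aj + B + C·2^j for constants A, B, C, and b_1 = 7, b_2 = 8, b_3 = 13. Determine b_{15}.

Write the equations: A + B + 2C = 7; 2A + B + 4C = 8; 3A + B + 8C = 13.
Subtracting the first from the second: A + 2C = 1.
Subtracting the second from the third: A + 4C = 5.
Solving: C = 2, A = -3, then B = 6.
Hence b_{15} = -3·15 + 6 + 2·32768 = 65497.

65497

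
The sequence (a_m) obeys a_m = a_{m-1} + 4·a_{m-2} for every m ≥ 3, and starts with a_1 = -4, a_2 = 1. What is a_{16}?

Applying the relation repeatedly:
a_3 = -15  a_4 = -11  a_5 = -71  …  a_{13} = -102119  a_{14} = -259219  a_{15} = -667695  a_{16} = -1704571.

-1704571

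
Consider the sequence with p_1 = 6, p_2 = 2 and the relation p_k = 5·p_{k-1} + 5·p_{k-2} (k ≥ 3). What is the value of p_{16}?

345190781250

p_3 = 40  p_4 = 210  p_5 = 1250  …  p_{13} = 1720593750  p_{14} = 10072531250  p_{15} = 58965625000  p_{16} = 345190781250.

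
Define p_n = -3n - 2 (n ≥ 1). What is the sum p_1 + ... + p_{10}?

Over n = 1..10: Σn = 55.
Total = (-3)·55 + (-2)·10 = -185.

-185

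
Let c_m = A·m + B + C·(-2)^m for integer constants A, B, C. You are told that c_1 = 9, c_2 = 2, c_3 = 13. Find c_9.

Plug in m = 1, 2, 3: A + B - 2C = 9; 2A + B + 4C = 2; 3A + B - 8C = 13.
Subtracting the first from the second: A + 6C = -7.
Subtracting the second from the third: A - 12C = 11.
Solving: C = -1, A = -1, then B = 8.
Therefore c_9 = -9 + 8 + (-1)·(-512) = 511.

511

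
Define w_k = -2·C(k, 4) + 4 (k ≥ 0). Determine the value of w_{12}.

C(12, 4) = 495, so w_{12} = -986.

-986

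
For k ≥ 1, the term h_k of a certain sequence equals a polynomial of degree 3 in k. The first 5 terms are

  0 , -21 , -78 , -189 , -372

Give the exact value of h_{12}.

1st diffs: -21, -57, -111, -183.
2nd diffs: -36, -54, -72.
3rd diffs: -18, -18 (constant).
So h_k = -3k^3 + 3.
Evaluating at k = 12 gives h_{12} = -5181.

-5181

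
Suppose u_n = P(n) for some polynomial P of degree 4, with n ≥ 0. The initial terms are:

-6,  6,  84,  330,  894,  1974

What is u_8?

1st diffs: 12, 78, 246, 564, 1080.
2nd diffs: 66, 168, 318, 516.
3rd diffs: 102, 150, 198.
4th diffs: 48, 48 (constant).
Newton forward-difference form: u_n = -6 + 12·C(n,1) + 66·C(n,2) + 102·C(n,3) + 48·C(n,4).
At n = 8: n = 8, so u_8 = -6 + 96 + 1848 + 5712 + 3360 = 11010.

11010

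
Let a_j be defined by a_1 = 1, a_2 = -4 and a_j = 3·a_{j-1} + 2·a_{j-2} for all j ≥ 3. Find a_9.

Compute successive terms:
a_3 = -10, a_4 = -38, a_5 = -134, a_6 = -478, a_7 = -1702, a_8 = -6062, a_9 = -21590.

-21590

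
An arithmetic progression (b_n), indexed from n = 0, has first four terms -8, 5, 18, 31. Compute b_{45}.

577

Common difference d = 13.
b_n = -8 + (n - 0)·13.
b_{45} = -8 + 45·13 = 577.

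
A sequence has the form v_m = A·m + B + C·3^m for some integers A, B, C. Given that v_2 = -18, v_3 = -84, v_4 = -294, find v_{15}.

At m = 2, 3, 4: 2A + B + 9C = -18; 3A + B + 27C = -84; 4A + B + 81C = -294.
Subtracting the first from the second: A + 18C = -66.
Subtracting the second from the third: A + 54C = -210.
Solving: C = -4, A = 6, then B = 6.
Hence v_{15} = 6·15 + 6 + (-4)·14348907 = -57395532.

-57395532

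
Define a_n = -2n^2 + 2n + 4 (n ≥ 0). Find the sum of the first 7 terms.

Over n = 0..6: Σn = 21, Σn² = 91.
Total = (-2)·91 + (2)·21 + (4)·7 = -112.

-112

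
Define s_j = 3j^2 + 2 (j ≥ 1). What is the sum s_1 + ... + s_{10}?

Over j = 1..10: Σj = 55, Σj² = 385.
Total = (3)·385 + (2)·10 = 1175.

1175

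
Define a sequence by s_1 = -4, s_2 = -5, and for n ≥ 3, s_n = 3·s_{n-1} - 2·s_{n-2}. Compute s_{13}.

-4099

s_3 = -7  s_4 = -11  s_5 = -19  …  s_{10} = -515  s_{11} = -1027  s_{12} = -2051  s_{13} = -4099.
(Characteristic roots are 2 and 1.)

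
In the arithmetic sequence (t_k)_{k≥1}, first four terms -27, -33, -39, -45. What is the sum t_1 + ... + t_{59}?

-11859

Common difference d = -6.
t_k = -27 + (k - 1)·(-6).
t_{59} = -375; S = 59·(-27 + (-375))/2 = -11859.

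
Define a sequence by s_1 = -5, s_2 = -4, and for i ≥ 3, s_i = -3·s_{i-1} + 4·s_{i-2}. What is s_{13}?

-3355448

Iterate the recurrence:
s_3 = -8;  s_4 = 8;  s_5 = -56;  …;  s_{10} = 52424;  s_{11} = -209720;  s_{12} = 838856;  s_{13} = -3355448.
(Characteristic roots are 1 and -4.)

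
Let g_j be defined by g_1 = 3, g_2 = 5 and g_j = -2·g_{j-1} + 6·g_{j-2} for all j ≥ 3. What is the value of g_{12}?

Applying the relation repeatedly:
g_3 = 8; g_4 = 14; g_5 = 20; g_6 = 44; g_7 = 32; g_8 = 200; g_9 = -208; g_{10} = 1616; g_{11} = -4480; g_{12} = 18656.

18656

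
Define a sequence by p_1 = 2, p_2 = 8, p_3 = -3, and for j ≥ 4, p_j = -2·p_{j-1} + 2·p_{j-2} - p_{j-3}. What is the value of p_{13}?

-221214

p_4 = 20, p_5 = -54, p_6 = 151, p_7 = -430, p_8 = 1216, p_9 = -3443, p_{10} = 9748, p_{11} = -27598, p_{12} = 78135, p_{13} = -221214.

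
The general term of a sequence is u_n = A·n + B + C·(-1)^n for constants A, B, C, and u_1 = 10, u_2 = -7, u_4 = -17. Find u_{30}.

-147

At n = 1, 2, 4: A + B - C = 10; 2A + B + C = -7; 4A + B + C = -17.
Subtracting the first from the second: A + 2C = -17.
Subtracting the second from the third: 2A = -10.
Solving: C = -6, A = -5, then B = 9.
So u_n = -5·n + 9 + (-6)·(-1)^n; at n=30 this is -147.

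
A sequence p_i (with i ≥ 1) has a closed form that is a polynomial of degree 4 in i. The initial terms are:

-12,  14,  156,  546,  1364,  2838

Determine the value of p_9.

1st diffs: 26, 142, 390, 818, 1474.
2nd diffs: 116, 248, 428, 656.
3rd diffs: 132, 180, 228.
4th diffs: 48, 48 (constant).
Newton forward-difference form: p_i = -12 + 26·C(i-1,1) + 116·C(i-1,2) + 132·C(i-1,3) + 48·C(i-1,4).
At i = 9: i-1 = 8, so p_9 = -12 + 208 + 3248 + 7392 + 3360 = 14196.

14196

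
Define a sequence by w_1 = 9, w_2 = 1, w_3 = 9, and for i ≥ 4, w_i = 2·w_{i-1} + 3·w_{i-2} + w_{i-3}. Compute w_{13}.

720379

Step forward from the initial values:
w_4 = 30;  w_5 = 88;  w_6 = 275;  w_7 = 844;  w_8 = 2601;  w_9 = 8009;  w_{10} = 24665;  w_{11} = 75958;  w_{12} = 233920;  w_{13} = 720379.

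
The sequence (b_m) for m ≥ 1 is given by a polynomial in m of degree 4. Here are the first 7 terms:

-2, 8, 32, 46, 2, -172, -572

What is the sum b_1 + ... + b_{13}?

-43290

1st diffs: 10, 24, 14, -44, -174, -400.
2nd diffs: 14, -10, -58, -130, -226.
3rd diffs: -24, -48, -72, -96.
4th diffs: -24, -24, -24 (constant).
Newton forward-difference form: b_m = -2 + 10·C(m-1,1) + 14·C(m-1,2) + (-24)·C(m-1,3) + (-24)·C(m-1,4).
Continuing: …, -1318, -2554, -4448, -7192, …, b_{13} = -16118.
Summing m = 1..13 (13 terms) gives -43290.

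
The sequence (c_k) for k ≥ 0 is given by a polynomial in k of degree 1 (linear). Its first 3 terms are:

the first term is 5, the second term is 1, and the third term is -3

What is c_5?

1st diffs: -4, -4 (constant).
So c_k = -4k + 5.
Evaluating at k = 5 gives c_5 = -15.

-15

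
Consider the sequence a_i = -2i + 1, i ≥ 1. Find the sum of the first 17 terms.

Over i = 1..17: Σi = 153.
Total = (-2)·153 + (1)·17 = -289.

-289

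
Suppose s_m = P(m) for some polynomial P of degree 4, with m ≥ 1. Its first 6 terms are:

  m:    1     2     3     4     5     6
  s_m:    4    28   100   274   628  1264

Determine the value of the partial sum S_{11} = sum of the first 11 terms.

38192

1st diffs: 24, 72, 174, 354, 636.
2nd diffs: 48, 102, 180, 282.
3rd diffs: 54, 78, 102.
4th diffs: 24, 24 (constant).
So s_m = m^4 - m^3 + 5m^2 + m - 2.
Continuing: …, 2308, 3910, 6244, 9508, …, s_{11} = 13924.
Summing m = 1..11 (11 terms) gives 38192.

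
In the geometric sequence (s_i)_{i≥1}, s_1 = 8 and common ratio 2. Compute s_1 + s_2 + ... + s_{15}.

s_i = 8·2^(i-1).
S = 8·(2^15 - 1)/(2 - 1) = 8·(32768 - 1)/(1) = 262136.

262136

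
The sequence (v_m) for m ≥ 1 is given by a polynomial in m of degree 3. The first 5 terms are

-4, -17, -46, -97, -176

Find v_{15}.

1st diffs: -13, -29, -51, -79.
2nd diffs: -16, -22, -28.
3rd diffs: -6, -6 (constant).
So v_m = -m^3 - 2m^2 - 1.
Evaluating at m = 15 gives v_{15} = -3826.

-3826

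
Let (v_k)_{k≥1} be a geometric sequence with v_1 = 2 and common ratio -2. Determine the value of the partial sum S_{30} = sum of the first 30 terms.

-715827882

v_k = 2·(-2)^(k-1).
S = 2·((-2)^30 - 1)/(-2 - 1) = 2·(1073741824 - 1)/(-3) = -715827882.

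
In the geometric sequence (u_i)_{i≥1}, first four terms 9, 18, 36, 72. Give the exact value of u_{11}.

Common ratio r = 2.
u_i = 9·2^(i-1).
u_{11} = 9·2^10 = 9216.

9216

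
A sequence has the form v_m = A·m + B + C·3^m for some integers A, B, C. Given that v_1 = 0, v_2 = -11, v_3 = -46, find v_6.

Plug in m = 1, 2, 3: A + B + 3C = 0; 2A + B + 9C = -11; 3A + B + 27C = -46.
Subtracting the first from the second: A + 6C = -11.
Subtracting the second from the third: A + 18C = -35.
Solving: C = -2, A = 1, then B = 5.
So v_m = 1·m + 5 + (-2)·3^m; at m=6 this is -1447.

-1447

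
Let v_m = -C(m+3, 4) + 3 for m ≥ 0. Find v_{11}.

C(14, 4) = 1001, so v_{11} = -998.

-998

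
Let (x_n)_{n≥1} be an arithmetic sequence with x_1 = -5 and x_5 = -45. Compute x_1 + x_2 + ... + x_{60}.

-18000

Common difference d = (-45 - (-5)) / (5 - 1) = -10.
x_n = -5 + (n - 1)·(-10).
x_{60} = -595; S = 60·(-5 + (-595))/2 = -18000.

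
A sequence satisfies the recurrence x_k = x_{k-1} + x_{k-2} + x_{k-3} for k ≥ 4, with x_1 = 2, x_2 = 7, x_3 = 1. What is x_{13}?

2182

Iterate the recurrence:
x_4 = 10;  x_5 = 18;  x_6 = 29;  x_7 = 57;  x_8 = 104;  x_9 = 190;  x_{10} = 351;  x_{11} = 645;  x_{12} = 1186;  x_{13} = 2182.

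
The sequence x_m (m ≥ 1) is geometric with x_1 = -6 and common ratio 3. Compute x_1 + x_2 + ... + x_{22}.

x_m = (-6)·3^(m-1).
S = (-6)·(3^22 - 1)/(3 - 1) = (-6)·(31381059609 - 1)/(2) = -94143178824.

-94143178824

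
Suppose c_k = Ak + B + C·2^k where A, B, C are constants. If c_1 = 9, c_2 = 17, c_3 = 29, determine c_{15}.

At k = 1, 2, 3: A + B + 2C = 9; 2A + B + 4C = 17; 3A + B + 8C = 29.
Subtracting the first from the second: A + 2C = 8.
Subtracting the second from the third: A + 4C = 12.
Solving: C = 2, A = 4, then B = 1.
So c_k = 4·k + 1 + 2·2^k; at k=15 this is 65597.

65597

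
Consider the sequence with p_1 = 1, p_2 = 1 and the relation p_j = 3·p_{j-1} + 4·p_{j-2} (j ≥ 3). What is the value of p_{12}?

1677721

Iterate the recurrence:
p_3 = 7, p_4 = 25, p_5 = 103, p_6 = 409, p_7 = 1639, p_8 = 6553, p_9 = 26215, p_{10} = 104857, p_{11} = 419431, p_{12} = 1677721.
(Characteristic roots are 4 and -1.)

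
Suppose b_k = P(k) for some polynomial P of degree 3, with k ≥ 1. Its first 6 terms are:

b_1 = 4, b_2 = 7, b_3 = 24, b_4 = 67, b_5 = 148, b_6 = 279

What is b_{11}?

1st diffs: 3, 17, 43, 81, 131.
2nd diffs: 14, 26, 38, 50.
3rd diffs: 12, 12, 12 (constant).
Newton forward-difference form: b_k = 4 + 3·C(k-1,1) + 14·C(k-1,2) + 12·C(k-1,3).
At k = 11: k-1 = 10, so b_{11} = 4 + 30 + 630 + 1440 = 2104.

2104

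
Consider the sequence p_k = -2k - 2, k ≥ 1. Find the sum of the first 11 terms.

Over k = 1..11: Σk = 66.
Total = (-2)·66 + (-2)·11 = -154.

-154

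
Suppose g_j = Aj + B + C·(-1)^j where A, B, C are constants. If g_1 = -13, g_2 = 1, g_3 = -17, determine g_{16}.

-27

Write the equations: A + B - C = -13; 2A + B + C = 1; 3A + B - C = -17.
Subtracting the first from the second: A + 2C = 14.
Subtracting the second from the third: A - 2C = -18.
Solving: C = 8, A = -2, then B = -3.
Hence g_{16} = -2·16 + (-3) + 8·1 = -27.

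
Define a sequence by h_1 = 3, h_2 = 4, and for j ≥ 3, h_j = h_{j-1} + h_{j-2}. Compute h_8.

Applying the relation repeatedly:
h_3 = 7  h_4 = 11  h_5 = 18  h_6 = 29  h_7 = 47  h_8 = 76.

76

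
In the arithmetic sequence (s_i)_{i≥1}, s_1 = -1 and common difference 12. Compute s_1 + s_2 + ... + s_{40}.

9320

s_i = -1 + (i - 1)·12.
s_{40} = 467; S = 40·(-1 + 467)/2 = 9320.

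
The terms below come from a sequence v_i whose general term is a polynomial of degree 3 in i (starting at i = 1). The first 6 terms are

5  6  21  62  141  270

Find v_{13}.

1st diffs: 1, 15, 41, 79, 129.
2nd diffs: 14, 26, 38, 50.
3rd diffs: 12, 12, 12 (constant).
Newton forward-difference form: v_i = 5 + 1·C(i-1,1) + 14·C(i-1,2) + 12·C(i-1,3).
At i = 13: i-1 = 12, so v_{13} = 5 + 12 + 924 + 2640 = 3581.

3581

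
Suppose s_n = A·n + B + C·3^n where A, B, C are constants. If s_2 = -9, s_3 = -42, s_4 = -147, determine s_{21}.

-20920706340

Plug in n = 2, 3, 4: 2A + B + 9C = -9; 3A + B + 27C = -42; 4A + B + 81C = -147.
Subtracting the first from the second: A + 18C = -33.
Subtracting the second from the third: A + 54C = -105.
Solving: C = -2, A = 3, then B = 3.
Therefore s_{21} = 63 + 3 + (-2)·10460353203 = -20920706340.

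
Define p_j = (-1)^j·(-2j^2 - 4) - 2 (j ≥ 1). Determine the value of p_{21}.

884

(-1)^21 = -1; -2j^2 - 4 at j=21 is -886; so p_{21} = 884.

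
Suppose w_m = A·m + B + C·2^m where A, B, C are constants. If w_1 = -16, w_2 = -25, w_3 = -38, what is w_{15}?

Write the equations: A + B + 2C = -16; 2A + B + 4C = -25; 3A + B + 8C = -38.
Subtracting the first from the second: A + 2C = -9.
Subtracting the second from the third: A + 4C = -13.
Solving: C = -2, A = -5, then B = -7.
So w_m = -5·m + (-7) + (-2)·2^m; at m=15 this is -65618.

-65618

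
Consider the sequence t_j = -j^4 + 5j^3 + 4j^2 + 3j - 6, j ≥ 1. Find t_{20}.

-118346

t_{20} = -1·20^4 + 5·20^3 + 4·20^2 + 3·20 - 6 = -118346.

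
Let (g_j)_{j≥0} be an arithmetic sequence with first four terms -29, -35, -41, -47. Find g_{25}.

Common difference d = -6.
g_j = -29 + (j - 0)·(-6).
g_{25} = -29 + 25·(-6) = -179.

-179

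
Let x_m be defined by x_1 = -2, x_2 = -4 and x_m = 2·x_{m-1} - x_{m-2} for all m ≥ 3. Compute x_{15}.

-30

x_3 = -6; x_4 = -8; x_5 = -10; …; x_{12} = -24; x_{13} = -26; x_{14} = -28; x_{15} = -30.
(Characteristic roots are 1 and 1.)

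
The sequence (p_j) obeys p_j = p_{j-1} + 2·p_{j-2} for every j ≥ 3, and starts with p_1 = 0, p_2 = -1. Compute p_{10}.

-171

Step forward from the initial values:
p_3 = -1; p_4 = -3; p_5 = -5; p_6 = -11; p_7 = -21; p_8 = -43; p_9 = -85; p_{10} = -171.
(Characteristic roots are 2 and -1.)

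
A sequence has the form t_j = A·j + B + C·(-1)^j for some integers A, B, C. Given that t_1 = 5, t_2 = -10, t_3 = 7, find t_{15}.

19

Write the equations: A + B - C = 5; 2A + B + C = -10; 3A + B - C = 7.
Subtracting the first from the second: A + 2C = -15.
Subtracting the second from the third: A - 2C = 17.
Solving: C = -8, A = 1, then B = -4.
Hence t_{15} = 1·15 + (-4) + (-8)·(-1) = 19.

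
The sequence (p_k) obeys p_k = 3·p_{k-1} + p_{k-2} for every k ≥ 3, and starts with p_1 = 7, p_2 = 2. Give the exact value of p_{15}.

20997733

Step forward from the initial values:
p_3 = 13  p_4 = 41  p_5 = 136  …  p_{12} = 582821  p_{13} = 1924927  p_{14} = 6357602  p_{15} = 20997733.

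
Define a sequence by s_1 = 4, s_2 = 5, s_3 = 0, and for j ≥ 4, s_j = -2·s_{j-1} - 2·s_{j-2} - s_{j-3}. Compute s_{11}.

Compute successive terms:
s_4 = -14; s_5 = 23; s_6 = -18; s_7 = 4; s_8 = 5; s_9 = 0; s_{10} = -14; s_{11} = 23.

23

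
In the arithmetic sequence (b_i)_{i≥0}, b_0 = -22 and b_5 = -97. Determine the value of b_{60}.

Common difference d = (-97 - (-22)) / (5 - 0) = -15.
b_i = -22 + (i - 0)·(-15).
b_{60} = -22 + 60·(-15) = -922.

-922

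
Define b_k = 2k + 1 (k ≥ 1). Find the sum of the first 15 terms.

Over k = 1..15: Σk = 120.
Total = (2)·120 + (1)·15 = 255.

255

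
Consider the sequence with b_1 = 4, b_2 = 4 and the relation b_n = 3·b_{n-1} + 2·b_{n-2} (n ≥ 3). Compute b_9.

39220

Applying the relation repeatedly:
b_3 = 20; b_4 = 68; b_5 = 244; b_6 = 868; b_7 = 3092; b_8 = 11012; b_9 = 39220.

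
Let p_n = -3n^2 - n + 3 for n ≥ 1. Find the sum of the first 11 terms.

Over n = 1..11: Σn = 66, Σn² = 506.
Total = (-3)·506 + (-1)·66 + (3)·11 = -1551.

-1551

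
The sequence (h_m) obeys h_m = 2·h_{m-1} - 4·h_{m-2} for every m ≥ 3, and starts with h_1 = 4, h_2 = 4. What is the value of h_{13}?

Iterate the recurrence:
h_3 = -8;  h_4 = -32;  h_5 = -32;  …;  h_{10} = -2048;  h_{11} = -2048;  h_{12} = 4096;  h_{13} = 16384.

16384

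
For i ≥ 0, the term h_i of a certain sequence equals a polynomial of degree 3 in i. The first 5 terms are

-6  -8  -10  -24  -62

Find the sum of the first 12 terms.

-6144

1st diffs: -2, -2, -14, -38.
2nd diffs: 0, -12, -24.
3rd diffs: -12, -12 (constant).
So h_i = -2i^3 + 6i^2 - 6i - 6.
Continuing: …, -136, -258, -440, -694, …, h_{11} = -2008.
Summing i = 0..11 (12 terms) gives -6144.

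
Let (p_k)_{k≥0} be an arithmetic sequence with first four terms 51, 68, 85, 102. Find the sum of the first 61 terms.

Common difference d = 17.
p_k = 51 + (k - 0)·17.
p_{60} = 1071; S = 61·(51 + 1071)/2 = 34221.

34221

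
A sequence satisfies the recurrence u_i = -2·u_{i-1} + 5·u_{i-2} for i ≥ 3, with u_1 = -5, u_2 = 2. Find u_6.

Iterate the recurrence:
u_3 = -29;  u_4 = 68;  u_5 = -281;  u_6 = 902.

902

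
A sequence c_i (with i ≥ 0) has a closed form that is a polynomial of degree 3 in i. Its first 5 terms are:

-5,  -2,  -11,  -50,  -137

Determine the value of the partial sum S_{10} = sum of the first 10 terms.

1st diffs: 3, -9, -39, -87.
2nd diffs: -12, -30, -48.
3rd diffs: -18, -18 (constant).
So c_i = -3i^3 + 3i^2 + 3i - 5.
Continuing: …, -290, -527, -866, -1325, …, c_9 = -1922.
Summing i = 0..9 (10 terms) gives -5135.

-5135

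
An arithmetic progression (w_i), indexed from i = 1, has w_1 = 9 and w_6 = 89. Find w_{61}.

969

Common difference d = (89 - 9) / (6 - 1) = 16.
w_i = 9 + (i - 1)·16.
w_{61} = 9 + 60·16 = 969.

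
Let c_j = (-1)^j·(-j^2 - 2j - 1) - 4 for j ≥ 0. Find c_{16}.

(-1)^16 = 1; -j^2 - 2j - 1 at j=16 is -289; so c_{16} = -293.

-293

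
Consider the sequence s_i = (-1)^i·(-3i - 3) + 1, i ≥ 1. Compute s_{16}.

-50

(-1)^16 = 1; -3i - 3 at i=16 is -51; so s_{16} = -50.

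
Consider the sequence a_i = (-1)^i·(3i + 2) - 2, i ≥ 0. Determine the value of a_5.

-19

(-1)^5 = -1; 3i + 2 at i=5 is 17; so a_5 = -19.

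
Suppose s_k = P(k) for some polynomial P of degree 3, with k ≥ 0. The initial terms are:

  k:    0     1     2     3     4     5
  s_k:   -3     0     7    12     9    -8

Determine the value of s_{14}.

-1781

1st diffs: 3, 7, 5, -3, -17.
2nd diffs: 4, -2, -8, -14.
3rd diffs: -6, -6, -6 (constant).
Newton forward-difference form: s_k = -3 + 3·C(k,1) + 4·C(k,2) + (-6)·C(k,3).
At k = 14: k = 14, so s_{14} = -3 + 42 + 364 - 2184 = -1781.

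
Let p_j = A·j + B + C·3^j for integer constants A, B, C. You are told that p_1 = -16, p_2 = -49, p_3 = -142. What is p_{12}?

-2657239

The three given values yield: A + B + 3C = -16; 2A + B + 9C = -49; 3A + B + 27C = -142.
Subtracting the first from the second: A + 6C = -33.
Subtracting the second from the third: A + 18C = -93.
Solving: C = -5, A = -3, then B = 2.
Hence p_{12} = -3·12 + 2 + (-5)·531441 = -2657239.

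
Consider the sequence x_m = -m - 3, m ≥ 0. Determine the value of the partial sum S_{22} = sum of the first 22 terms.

-297

Over m = 0..21: Σm = 231.
Total = (-1)·231 + (-3)·22 = -297.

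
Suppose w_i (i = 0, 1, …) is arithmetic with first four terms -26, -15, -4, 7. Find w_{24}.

238

Common difference d = 11.
w_i = -26 + (i - 0)·11.
w_{24} = -26 + 24·11 = 238.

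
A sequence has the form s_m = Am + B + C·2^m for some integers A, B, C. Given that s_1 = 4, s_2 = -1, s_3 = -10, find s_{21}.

Write the equations: A + B + 2C = 4; 2A + B + 4C = -1; 3A + B + 8C = -10.
Subtracting the first from the second: A + 2C = -5.
Subtracting the second from the third: A + 4C = -9.
Solving: C = -2, A = -1, then B = 9.
So s_m = -1·m + 9 + (-2)·2^m; at m=21 this is -4194316.

-4194316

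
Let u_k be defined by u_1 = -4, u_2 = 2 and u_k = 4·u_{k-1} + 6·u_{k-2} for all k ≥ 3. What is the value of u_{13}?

Iterate the recurrence:
u_3 = -16; u_4 = -52; u_5 = -304; …; u_{10} = -1090528; u_{11} = -5629696; u_{12} = -29061952; u_{13} = -150025984.

-150025984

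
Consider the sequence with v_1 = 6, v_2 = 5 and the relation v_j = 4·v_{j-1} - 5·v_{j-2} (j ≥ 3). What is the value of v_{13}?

142590

Compute successive terms:
v_3 = -10  v_4 = -65  v_5 = -210  …  v_{10} = 4085  v_{11} = 20390  v_{12} = 61135  v_{13} = 142590.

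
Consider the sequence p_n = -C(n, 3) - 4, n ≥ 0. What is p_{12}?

-224

C(12, 3) = 220, so p_{12} = -224.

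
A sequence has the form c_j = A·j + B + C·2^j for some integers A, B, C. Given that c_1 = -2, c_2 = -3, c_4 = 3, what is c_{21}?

Write the equations: A + B + 2C = -2; 2A + B + 4C = -3; 4A + B + 16C = 3.
Subtracting the first from the second: A + 2C = -1.
Subtracting the second from the third: 2A + 12C = 6.
Solving: C = 1, A = -3, then B = -1.
So c_j = -3·j + (-1) + 1·2^j; at j=21 this is 2097088.

2097088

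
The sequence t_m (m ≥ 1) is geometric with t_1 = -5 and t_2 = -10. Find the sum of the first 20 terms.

-5242875

Common ratio r = 2.
t_m = (-5)·2^(m-1).
S = (-5)·(2^20 - 1)/(2 - 1) = (-5)·(1048576 - 1)/(1) = -5242875.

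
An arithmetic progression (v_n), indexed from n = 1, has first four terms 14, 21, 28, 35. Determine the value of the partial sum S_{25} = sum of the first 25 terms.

2450

Common difference d = 7.
v_n = 14 + (n - 1)·7.
v_{25} = 182; S = 25·(14 + 182)/2 = 2450.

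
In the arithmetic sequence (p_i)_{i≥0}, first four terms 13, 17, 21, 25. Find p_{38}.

Common difference d = 4.
p_i = 13 + (i - 0)·4.
p_{38} = 13 + 38·4 = 165.

165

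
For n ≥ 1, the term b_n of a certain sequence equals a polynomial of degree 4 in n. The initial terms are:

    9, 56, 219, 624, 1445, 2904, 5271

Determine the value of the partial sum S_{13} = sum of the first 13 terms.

188825

1st diffs: 47, 163, 405, 821, 1459, 2367.
2nd diffs: 116, 242, 416, 638, 908.
3rd diffs: 126, 174, 222, 270.
4th diffs: 48, 48, 48 (constant).
Newton forward-difference form: b_n = 9 + 47·C(n-1,1) + 116·C(n-1,2) + 126·C(n-1,3) + 48·C(n-1,4).
Continuing: …, 8864, 14049, 21240, 30899, …, b_{13} = 59709.
Summing n = 1..13 (13 terms) gives 188825.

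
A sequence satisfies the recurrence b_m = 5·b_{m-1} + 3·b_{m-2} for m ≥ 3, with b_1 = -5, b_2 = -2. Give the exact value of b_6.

-4043

Compute successive terms:
b_3 = -25, b_4 = -131, b_5 = -730, b_6 = -4043.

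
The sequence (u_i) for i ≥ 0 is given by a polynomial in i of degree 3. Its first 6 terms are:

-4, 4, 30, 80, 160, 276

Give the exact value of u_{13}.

3220

1st diffs: 8, 26, 50, 80, 116.
2nd diffs: 18, 24, 30, 36.
3rd diffs: 6, 6, 6 (constant).
Newton forward-difference form: u_i = -4 + 8·C(i,1) + 18·C(i,2) + 6·C(i,3).
At i = 13: i = 13, so u_{13} = -4 + 104 + 1404 + 1716 = 3220.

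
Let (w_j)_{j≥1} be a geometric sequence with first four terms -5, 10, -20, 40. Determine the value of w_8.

640

Common ratio r = -2.
w_j = (-5)·(-2)^(j-1).
w_8 = (-5)·(-2)^7 = 640.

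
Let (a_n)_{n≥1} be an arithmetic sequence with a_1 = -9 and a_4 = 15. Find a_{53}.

407

Common difference d = (15 - (-9)) / (4 - 1) = 8.
a_n = -9 + (n - 1)·8.
a_{53} = -9 + 52·8 = 407.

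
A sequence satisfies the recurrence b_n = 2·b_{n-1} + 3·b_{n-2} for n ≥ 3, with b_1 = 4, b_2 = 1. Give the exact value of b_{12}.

Step forward from the initial values:
b_3 = 14; b_4 = 31; b_5 = 104; b_6 = 301; b_7 = 914; b_8 = 2731; b_9 = 8204; b_{10} = 24601; b_{11} = 73814; b_{12} = 221431.
(Characteristic roots are 3 and -1.)

221431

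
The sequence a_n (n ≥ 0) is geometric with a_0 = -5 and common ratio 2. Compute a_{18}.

-1310720

a_n = (-5)·2^(n-0).
a_{18} = (-5)·2^18 = -1310720.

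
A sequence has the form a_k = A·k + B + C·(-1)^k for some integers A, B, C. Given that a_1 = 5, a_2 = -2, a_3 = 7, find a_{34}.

At k = 1, 2, 3: A + B - C = 5; 2A + B + C = -2; 3A + B - C = 7.
Subtracting the first from the second: A + 2C = -7.
Subtracting the second from the third: A - 2C = 9.
Solving: C = -4, A = 1, then B = 0.
Therefore a_{34} = 34 + 0 + (-4)·1 = 30.

30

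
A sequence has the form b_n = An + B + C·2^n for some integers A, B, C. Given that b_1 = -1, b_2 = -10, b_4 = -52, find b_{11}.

-6169

At n = 1, 2, 4: A + B + 2C = -1; 2A + B + 4C = -10; 4A + B + 16C = -52.
Subtracting the first from the second: A + 2C = -9.
Subtracting the second from the third: 2A + 12C = -42.
Solving: C = -3, A = -3, then B = 8.
So b_n = -3·n + 8 + (-3)·2^n; at n=11 this is -6169.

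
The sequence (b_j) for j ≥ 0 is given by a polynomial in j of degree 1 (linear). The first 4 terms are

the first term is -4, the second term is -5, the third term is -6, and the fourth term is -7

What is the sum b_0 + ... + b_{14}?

1st diffs: -1, -1, -1 (constant).
So b_j = -j - 4.
Continuing: …, -8, -9, -10, -11, …, b_{14} = -18.
Summing j = 0..14 (15 terms) gives -165.

-165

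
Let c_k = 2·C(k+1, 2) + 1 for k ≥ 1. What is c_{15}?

241

C(16, 2) = 120, so c_{15} = 241.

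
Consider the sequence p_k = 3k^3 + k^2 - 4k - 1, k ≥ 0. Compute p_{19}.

p_{19} = 3·19^3 + 1·19^2 - 4·19 - 1 = 20861.

20861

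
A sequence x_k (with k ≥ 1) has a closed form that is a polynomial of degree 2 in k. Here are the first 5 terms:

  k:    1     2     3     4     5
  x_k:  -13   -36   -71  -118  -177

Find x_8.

-426

1st diffs: -23, -35, -47, -59.
2nd diffs: -12, -12, -12 (constant).
Newton forward-difference form: x_k = -13 + (-23)·C(k-1,1) + (-12)·C(k-1,2).
At k = 8: k-1 = 7, so x_8 = -13 - 161 - 252 = -426.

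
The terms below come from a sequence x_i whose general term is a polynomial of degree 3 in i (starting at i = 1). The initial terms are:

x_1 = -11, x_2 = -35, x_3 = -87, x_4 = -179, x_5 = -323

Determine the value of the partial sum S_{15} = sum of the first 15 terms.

-31805

1st diffs: -24, -52, -92, -144.
2nd diffs: -28, -40, -52.
3rd diffs: -12, -12 (constant).
Newton forward-difference form: x_i = -11 + (-24)·C(i-1,1) + (-28)·C(i-1,2) + (-12)·C(i-1,3).
Continuing: …, -531, -815, -1187, -1659, …, x_{15} = -7263.
Summing i = 1..15 (15 terms) gives -31805.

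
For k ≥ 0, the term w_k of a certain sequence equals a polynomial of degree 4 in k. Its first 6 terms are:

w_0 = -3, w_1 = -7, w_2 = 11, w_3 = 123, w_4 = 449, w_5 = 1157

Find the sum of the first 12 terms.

78196

1st diffs: -4, 18, 112, 326, 708.
2nd diffs: 22, 94, 214, 382.
3rd diffs: 72, 120, 168.
4th diffs: 48, 48 (constant).
Newton forward-difference form: w_k = -3 + (-4)·C(k,1) + 22·C(k,2) + 72·C(k,3) + 48·C(k,4).
Continuing: …, 2463, 4631, 7973, 12849, …, w_{11} = 28883.
Summing k = 0..11 (12 terms) gives 78196.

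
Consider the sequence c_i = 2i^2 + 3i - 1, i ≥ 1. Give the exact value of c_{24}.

1223

c_{24} = 2·24^2 + 3·24 - 1 = 1223.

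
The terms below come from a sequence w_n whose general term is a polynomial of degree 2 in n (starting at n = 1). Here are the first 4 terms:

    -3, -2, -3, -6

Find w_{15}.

1st diffs: 1, -1, -3.
2nd diffs: -2, -2 (constant).
Newton forward-difference form: w_n = -3 + 1·C(n-1,1) + (-2)·C(n-1,2).
At n = 15: n-1 = 14, so w_{15} = -3 + 14 - 182 = -171.

-171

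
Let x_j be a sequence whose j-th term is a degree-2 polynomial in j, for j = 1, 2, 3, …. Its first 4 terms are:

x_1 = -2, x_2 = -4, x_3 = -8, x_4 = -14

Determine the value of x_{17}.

1st diffs: -2, -4, -6.
2nd diffs: -2, -2 (constant).
Newton forward-difference form: x_j = -2 + (-2)·C(j-1,1) + (-2)·C(j-1,2).
At j = 17: j-1 = 16, so x_{17} = -2 - 32 - 240 = -274.

-274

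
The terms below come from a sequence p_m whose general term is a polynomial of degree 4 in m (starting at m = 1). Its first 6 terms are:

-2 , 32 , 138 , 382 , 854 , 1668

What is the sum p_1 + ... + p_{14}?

1st diffs: 34, 106, 244, 472, 814.
2nd diffs: 72, 138, 228, 342.
3rd diffs: 66, 90, 114.
4th diffs: 24, 24 (constant).
Newton forward-difference form: p_m = -2 + 34·C(m-1,1) + 72·C(m-1,2) + 66·C(m-1,3) + 24·C(m-1,4).
Continuing: …, 2962, 4898, 7662, 11464, …, p_{14} = 42092.
Summing m = 1..14 (14 terms) gives 143388.

143388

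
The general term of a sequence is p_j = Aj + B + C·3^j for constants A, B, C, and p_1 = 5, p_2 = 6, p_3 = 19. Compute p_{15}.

14348839

Write the equations: A + B + 3C = 5; 2A + B + 9C = 6; 3A + B + 27C = 19.
Subtracting the first from the second: A + 6C = 1.
Subtracting the second from the third: A + 18C = 13.
Solving: C = 1, A = -5, then B = 7.
So p_j = -5·j + 7 + 1·3^j; at j=15 this is 14348839.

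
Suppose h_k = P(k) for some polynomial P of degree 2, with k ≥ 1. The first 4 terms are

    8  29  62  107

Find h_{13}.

1052

1st diffs: 21, 33, 45.
2nd diffs: 12, 12 (constant).
So h_k = 6k^2 + 3k - 1.
Evaluating at k = 13 gives h_{13} = 1052.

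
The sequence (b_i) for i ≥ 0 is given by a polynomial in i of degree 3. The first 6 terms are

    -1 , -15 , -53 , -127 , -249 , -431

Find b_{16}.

-9825

1st diffs: -14, -38, -74, -122, -182.
2nd diffs: -24, -36, -48, -60.
3rd diffs: -12, -12, -12 (constant).
Newton forward-difference form: b_i = -1 + (-14)·C(i,1) + (-24)·C(i,2) + (-12)·C(i,3).
At i = 16: i = 16, so b_{16} = -1 - 224 - 2880 - 6720 = -9825.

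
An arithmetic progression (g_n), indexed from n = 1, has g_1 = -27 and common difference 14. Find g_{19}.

225

g_n = -27 + (n - 1)·14.
g_{19} = -27 + 18·14 = 225.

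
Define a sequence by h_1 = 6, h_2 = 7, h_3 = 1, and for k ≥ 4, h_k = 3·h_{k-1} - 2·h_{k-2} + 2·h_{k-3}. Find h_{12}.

10613

h_4 = 1;  h_5 = 15;  h_6 = 45;  h_7 = 107;  h_8 = 261;  h_9 = 659;  h_{10} = 1669;  h_{11} = 4211;  h_{12} = 10613.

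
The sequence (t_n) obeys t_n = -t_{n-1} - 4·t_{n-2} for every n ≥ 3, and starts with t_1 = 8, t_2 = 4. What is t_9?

60

t_3 = -36, t_4 = 20, t_5 = 124, t_6 = -204, t_7 = -292, t_8 = 1108, t_9 = 60.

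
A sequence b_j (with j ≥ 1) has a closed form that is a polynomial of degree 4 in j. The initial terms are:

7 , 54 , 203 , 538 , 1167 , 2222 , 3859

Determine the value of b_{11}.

20187

1st diffs: 47, 149, 335, 629, 1055, 1637.
2nd diffs: 102, 186, 294, 426, 582.
3rd diffs: 84, 108, 132, 156.
4th diffs: 24, 24, 24 (constant).
Newton forward-difference form: b_j = 7 + 47·C(j-1,1) + 102·C(j-1,2) + 84·C(j-1,3) + 24·C(j-1,4).
At j = 11: j-1 = 10, so b_{11} = 7 + 470 + 4590 + 10080 + 5040 = 20187.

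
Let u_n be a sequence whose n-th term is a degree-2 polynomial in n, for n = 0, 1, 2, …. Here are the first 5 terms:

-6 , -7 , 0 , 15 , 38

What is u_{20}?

1st diffs: -1, 7, 15, 23.
2nd diffs: 8, 8, 8 (constant).
So u_n = 4n^2 - 5n - 6.
Evaluating at n = 20 gives u_{20} = 1494.

1494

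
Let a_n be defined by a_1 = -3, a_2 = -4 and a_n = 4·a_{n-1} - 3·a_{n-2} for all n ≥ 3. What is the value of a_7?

a_3 = -7, a_4 = -16, a_5 = -43, a_6 = -124, a_7 = -367.
(Characteristic roots are 3 and 1.)

-367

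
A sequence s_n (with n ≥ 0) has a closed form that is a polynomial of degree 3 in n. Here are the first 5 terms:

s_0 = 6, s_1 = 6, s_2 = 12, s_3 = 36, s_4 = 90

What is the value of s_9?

1230

1st diffs: 0, 6, 24, 54.
2nd diffs: 6, 18, 30.
3rd diffs: 12, 12 (constant).
Newton forward-difference form: s_n = 6 + 6·C(n,2) + 12·C(n,3).
At n = 9: n = 9, so s_9 = 6 + 216 + 1008 = 1230.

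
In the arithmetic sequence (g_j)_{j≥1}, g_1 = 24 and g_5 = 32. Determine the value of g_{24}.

Common difference d = (32 - 24) / (5 - 1) = 2.
g_j = 24 + (j - 1)·2.
g_{24} = 24 + 23·2 = 70.

70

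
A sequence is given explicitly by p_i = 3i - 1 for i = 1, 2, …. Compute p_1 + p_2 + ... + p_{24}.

876

Over i = 1..24: Σi = 300.
Total = (3)·300 + (-1)·24 = 876.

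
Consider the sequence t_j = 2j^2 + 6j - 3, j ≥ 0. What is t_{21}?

t_{21} = 2·21^2 + 6·21 - 3 = 1005.

1005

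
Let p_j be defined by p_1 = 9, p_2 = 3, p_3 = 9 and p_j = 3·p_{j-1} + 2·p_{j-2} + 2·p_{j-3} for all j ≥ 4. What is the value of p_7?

Compute successive terms:
p_4 = 51;  p_5 = 177;  p_6 = 651;  p_7 = 2409.

2409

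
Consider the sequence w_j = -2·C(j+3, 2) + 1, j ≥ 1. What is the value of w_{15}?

-305

C(18, 2) = 153, so w_{15} = -305.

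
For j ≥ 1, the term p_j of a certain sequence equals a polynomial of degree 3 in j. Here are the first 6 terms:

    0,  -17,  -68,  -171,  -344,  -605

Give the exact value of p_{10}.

-2889

1st diffs: -17, -51, -103, -173, -261.
2nd diffs: -34, -52, -70, -88.
3rd diffs: -18, -18, -18 (constant).
So p_j = -3j^3 + j^2 + j + 1.
Evaluating at j = 10 gives p_{10} = -2889.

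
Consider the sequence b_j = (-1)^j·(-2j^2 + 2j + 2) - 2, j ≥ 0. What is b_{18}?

(-1)^18 = 1; -2j^2 + 2j + 2 at j=18 is -610; so b_{18} = -612.

-612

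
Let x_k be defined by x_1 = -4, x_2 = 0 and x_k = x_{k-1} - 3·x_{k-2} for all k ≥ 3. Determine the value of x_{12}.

372

Applying the relation repeatedly:
x_3 = 12;  x_4 = 12;  x_5 = -24;  x_6 = -60;  x_7 = 12;  x_8 = 192;  x_9 = 156;  x_{10} = -420;  x_{11} = -888;  x_{12} = 372.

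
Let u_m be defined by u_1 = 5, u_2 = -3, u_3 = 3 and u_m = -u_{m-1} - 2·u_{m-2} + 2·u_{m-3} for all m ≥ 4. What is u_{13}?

Step forward from the initial values:
u_4 = 13  u_5 = -25  u_6 = 5  u_7 = 71  u_8 = -131  u_9 = -1  u_{10} = 405  u_{11} = -665  u_{12} = -147  u_{13} = 2287.

2287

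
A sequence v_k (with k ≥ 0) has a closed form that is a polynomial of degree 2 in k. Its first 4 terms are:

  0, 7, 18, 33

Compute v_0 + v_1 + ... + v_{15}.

3080

1st diffs: 7, 11, 15.
2nd diffs: 4, 4 (constant).
Newton forward-difference form: v_k = 7·C(k,1) + 4·C(k,2).
Continuing: …, 52, 75, 102, 133, …, v_{15} = 525.
Summing k = 0..15 (16 terms) gives 3080.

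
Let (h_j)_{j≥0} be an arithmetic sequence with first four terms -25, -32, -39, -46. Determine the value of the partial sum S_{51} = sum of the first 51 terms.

Common difference d = -7.
h_j = -25 + (j - 0)·(-7).
h_{50} = -375; S = 51·(-25 + (-375))/2 = -10200.

-10200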